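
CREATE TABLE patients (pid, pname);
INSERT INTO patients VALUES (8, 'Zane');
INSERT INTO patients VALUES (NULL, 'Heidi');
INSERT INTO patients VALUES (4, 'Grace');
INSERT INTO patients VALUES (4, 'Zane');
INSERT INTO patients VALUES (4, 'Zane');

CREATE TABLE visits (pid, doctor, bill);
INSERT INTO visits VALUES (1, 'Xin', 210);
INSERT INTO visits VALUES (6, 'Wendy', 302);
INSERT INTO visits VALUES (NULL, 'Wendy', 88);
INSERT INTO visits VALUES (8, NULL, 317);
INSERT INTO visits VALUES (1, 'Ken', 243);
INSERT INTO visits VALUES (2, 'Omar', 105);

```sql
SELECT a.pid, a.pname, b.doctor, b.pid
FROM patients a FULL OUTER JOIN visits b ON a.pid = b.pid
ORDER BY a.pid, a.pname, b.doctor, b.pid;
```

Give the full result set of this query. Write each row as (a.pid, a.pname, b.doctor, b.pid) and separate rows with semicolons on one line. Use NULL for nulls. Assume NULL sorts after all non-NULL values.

(4, Grace, NULL, NULL); (4, Zane, NULL, NULL); (4, Zane, NULL, NULL); (8, Zane, NULL, 8); (NULL, Heidi, NULL, NULL); (NULL, NULL, Ken, 1); (NULL, NULL, Omar, 2); (NULL, NULL, Wendy, 6); (NULL, NULL, Wendy, NULL); (NULL, NULL, Xin, 1)

FULL OUTER JOIN keeps every row from both sides; unmatched rows get NULL for the other side's columns.
Matching on a.pid = b.pid. A NULL in a compared column never satisfies the condition.
- a[0] pid=8 → 1 match(es) in b → 1 row(s).
- a[1] pid=NULL → no match; kept with NULLs on the b side.
- a[2] pid=4 → no match; kept with NULLs on the b side.
- a[3] pid=4 → no match; kept with NULLs on the b side.
- a[4] pid=4 → no match; kept with NULLs on the b side.
- 5 b row(s) had no a match → kept, a columns NULL.
After projecting and ordering:
a.pid | a.pname | b.doctor | b.pid
4 | Grace | NULL | NULL
4 | Zane | NULL | NULL
4 | Zane | NULL | NULL
8 | Zane | NULL | 8
NULL | Heidi | NULL | NULL
NULL | NULL | Ken | 1
NULL | NULL | Omar | 2
NULL | NULL | Wendy | 6
NULL | NULL | Wendy | NULL
NULL | NULL | Xin | 1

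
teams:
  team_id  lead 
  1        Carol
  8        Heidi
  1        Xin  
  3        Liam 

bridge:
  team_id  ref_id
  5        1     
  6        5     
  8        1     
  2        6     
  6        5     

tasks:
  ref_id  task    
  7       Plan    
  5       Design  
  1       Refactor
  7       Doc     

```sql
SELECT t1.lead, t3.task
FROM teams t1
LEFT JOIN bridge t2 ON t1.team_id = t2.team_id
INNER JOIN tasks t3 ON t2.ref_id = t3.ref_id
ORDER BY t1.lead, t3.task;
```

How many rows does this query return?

Evaluate left to right. First `teams t1 LEFT JOIN bridge t2` on team_id: 4 row(s).
Then INNER JOIN `tasks t3` on ref_id: keep only rows whose t2.ref_id appears in t3.
Result: 1 row(s).

1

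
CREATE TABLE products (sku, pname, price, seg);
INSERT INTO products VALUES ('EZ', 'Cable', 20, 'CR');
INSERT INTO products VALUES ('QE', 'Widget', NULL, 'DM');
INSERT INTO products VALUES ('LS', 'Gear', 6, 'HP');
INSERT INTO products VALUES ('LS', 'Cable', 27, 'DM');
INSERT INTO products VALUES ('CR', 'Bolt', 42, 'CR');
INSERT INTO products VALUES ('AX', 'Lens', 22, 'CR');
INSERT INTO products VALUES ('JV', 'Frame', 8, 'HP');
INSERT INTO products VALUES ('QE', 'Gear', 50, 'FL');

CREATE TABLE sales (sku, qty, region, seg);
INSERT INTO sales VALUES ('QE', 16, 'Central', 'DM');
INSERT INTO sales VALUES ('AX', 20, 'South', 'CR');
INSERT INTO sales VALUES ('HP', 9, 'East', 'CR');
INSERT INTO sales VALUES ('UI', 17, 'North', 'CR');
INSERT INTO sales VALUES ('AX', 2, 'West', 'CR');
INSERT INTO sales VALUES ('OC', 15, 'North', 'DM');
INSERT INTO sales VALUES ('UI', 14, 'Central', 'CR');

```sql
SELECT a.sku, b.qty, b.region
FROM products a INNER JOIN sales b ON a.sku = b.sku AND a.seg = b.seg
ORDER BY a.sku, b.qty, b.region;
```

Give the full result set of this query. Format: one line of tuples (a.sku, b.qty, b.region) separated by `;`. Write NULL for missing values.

(AX, 2, West); (AX, 20, South); (QE, 16, Central)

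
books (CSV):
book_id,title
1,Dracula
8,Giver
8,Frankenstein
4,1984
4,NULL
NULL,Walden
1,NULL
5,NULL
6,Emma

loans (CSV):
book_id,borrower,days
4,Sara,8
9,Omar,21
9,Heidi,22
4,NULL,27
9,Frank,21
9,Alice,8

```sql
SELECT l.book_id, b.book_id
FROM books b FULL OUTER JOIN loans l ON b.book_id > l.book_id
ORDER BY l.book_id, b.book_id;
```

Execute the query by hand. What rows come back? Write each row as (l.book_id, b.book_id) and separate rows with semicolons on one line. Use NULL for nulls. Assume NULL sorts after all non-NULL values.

(4, 5); (4, 5); (4, 6); (4, 6); (4, 8); (4, 8); (4, 8); (4, 8); (9, NULL); (9, NULL); (9, NULL); (9, NULL); (NULL, 1); (NULL, 1); (NULL, 4); (NULL, 4); (NULL, NULL)

FULL OUTER JOIN keeps every row from both sides; unmatched rows get NULL for the other side's columns.
Matching on b.book_id > l.book_id. A NULL in a compared column never satisfies the condition.
- b row (book_id=1): no match → kept, l columns NULL.
- b row (book_id=8): matches 2 l row(s) → 2 output row(s).
- b row (book_id=8): matches 2 l row(s) → 2 output row(s).
- b row (book_id=4): no match → kept, l columns NULL.
- b row (book_id=4): no match → kept, l columns NULL.
- b row (book_id=NULL): no match → kept, l columns NULL.
- b row (book_id=1): no match → kept, l columns NULL.
- b row (book_id=5): matches 2 l row(s) → 2 output row(s).
- b row (book_id=6): matches 2 l row(s) → 2 output row(s).
- 4 row(s) from l found no b partner → padded with NULL.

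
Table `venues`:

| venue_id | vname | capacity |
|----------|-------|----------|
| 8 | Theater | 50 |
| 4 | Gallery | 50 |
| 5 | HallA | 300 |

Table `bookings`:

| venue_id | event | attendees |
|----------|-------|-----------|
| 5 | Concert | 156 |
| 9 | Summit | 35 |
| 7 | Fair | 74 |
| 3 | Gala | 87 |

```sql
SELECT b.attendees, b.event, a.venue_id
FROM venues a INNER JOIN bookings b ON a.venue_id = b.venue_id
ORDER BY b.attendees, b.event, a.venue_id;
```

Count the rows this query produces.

1

INNER JOIN keeps only pairs where the ON condition holds.
Matching on a.venue_id = b.venue_id.
Matched pairs: 1.
Total: 1 rows.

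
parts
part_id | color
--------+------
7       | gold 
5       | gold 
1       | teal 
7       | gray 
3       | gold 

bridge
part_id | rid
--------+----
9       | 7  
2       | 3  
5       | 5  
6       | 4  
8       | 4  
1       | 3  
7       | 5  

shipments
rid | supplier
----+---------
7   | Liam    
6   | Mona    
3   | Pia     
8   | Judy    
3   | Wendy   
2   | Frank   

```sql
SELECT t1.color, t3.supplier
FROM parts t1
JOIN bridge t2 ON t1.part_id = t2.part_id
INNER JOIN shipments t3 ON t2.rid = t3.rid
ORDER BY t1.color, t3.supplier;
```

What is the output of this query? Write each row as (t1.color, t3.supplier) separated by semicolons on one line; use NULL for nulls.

Step 1 — t1 INNER JOIN t2 on part_id → 4 row(s).
Then INNER JOIN `shipments t3` on rid: keep only rows whose t2.rid appears in t3.

(teal, Pia); (teal, Wendy)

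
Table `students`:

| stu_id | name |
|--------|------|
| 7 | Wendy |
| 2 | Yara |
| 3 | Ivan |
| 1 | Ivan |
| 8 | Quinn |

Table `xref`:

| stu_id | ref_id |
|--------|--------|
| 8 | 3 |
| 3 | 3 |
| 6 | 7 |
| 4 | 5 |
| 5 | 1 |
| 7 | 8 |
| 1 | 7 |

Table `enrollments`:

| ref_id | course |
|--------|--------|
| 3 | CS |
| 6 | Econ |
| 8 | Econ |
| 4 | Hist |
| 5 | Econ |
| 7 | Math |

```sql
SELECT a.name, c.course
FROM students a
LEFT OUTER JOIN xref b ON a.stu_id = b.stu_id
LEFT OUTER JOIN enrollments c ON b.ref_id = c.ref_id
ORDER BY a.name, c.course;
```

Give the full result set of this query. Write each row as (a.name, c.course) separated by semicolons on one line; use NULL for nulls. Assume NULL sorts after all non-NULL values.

Evaluate left to right. First `students a LEFT JOIN xref b` on stu_id: 5 row(s).
Then LEFT JOIN `enrollments c` on ref_id: each of those 5 rows is kept; rows whose b.ref_id has no match in c get NULL for c's columns.

(Ivan, CS); (Ivan, Math); (Quinn, CS); (Wendy, Econ); (Yara, NULL)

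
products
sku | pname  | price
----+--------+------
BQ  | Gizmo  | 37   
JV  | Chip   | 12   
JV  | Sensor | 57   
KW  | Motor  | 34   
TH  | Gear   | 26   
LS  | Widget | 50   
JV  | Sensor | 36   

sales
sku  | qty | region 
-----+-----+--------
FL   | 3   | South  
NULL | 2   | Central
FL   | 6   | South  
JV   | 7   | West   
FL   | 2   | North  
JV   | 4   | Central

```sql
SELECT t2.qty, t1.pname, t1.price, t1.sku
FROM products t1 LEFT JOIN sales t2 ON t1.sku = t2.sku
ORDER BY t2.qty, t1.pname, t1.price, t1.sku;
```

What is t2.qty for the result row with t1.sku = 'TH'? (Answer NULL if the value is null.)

NULL

LEFT JOIN keeps every row from `products`; unmatched rows get NULL for `sales`'s columns.
Matching on t1.sku = t2.sku. A NULL in a compared column never satisfies the condition.
- t1 (sku=BQ) has no partner → padded with NULL.
- t1 (sku=JV) pairs with 2 row(s) of t2.
- t1 (sku=JV) pairs with 2 row(s) of t2.
- t1 (sku=KW) has no partner → padded with NULL.
- t1 (sku=TH) has no partner → padded with NULL.
- t1 (sku=LS) has no partner → padded with NULL.
- t1 (sku=JV) pairs with 2 row(s) of t2.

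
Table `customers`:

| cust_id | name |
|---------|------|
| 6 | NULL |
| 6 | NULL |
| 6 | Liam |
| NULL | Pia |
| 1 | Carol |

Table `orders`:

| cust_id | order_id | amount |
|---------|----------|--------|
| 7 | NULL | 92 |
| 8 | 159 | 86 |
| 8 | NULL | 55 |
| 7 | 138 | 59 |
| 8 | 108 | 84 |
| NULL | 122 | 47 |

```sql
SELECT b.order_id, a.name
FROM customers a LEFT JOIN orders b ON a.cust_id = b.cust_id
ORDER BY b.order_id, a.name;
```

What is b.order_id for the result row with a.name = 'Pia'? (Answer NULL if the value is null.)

LEFT JOIN keeps every row from `customers`; unmatched rows get NULL for `orders`'s columns.
Matching on a.cust_id = b.cust_id. A NULL in a compared column never satisfies the condition.
- a (cust_id=6) has no partner → padded with NULL.
- a (cust_id=6) has no partner → padded with NULL.
- a (cust_id=6) has no partner → padded with NULL.
- a (cust_id=NULL) has no partner → padded with NULL.
- a (cust_id=1) has no partner → padded with NULL.

NULL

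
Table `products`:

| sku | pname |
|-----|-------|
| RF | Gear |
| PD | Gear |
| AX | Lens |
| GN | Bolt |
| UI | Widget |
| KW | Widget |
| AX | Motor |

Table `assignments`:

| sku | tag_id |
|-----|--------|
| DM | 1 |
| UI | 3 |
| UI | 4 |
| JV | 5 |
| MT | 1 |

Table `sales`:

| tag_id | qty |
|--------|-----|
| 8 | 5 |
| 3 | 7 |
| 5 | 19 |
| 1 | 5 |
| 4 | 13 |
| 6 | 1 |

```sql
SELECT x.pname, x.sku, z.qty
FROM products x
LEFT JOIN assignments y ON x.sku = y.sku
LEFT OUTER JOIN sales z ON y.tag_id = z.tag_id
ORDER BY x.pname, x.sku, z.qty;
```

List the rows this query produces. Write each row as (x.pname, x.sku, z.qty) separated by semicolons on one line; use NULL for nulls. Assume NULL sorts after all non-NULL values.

(Bolt, GN, NULL); (Gear, PD, NULL); (Gear, RF, NULL); (Lens, AX, NULL); (Motor, AX, NULL); (Widget, KW, NULL); (Widget, UI, 7); (Widget, UI, 13)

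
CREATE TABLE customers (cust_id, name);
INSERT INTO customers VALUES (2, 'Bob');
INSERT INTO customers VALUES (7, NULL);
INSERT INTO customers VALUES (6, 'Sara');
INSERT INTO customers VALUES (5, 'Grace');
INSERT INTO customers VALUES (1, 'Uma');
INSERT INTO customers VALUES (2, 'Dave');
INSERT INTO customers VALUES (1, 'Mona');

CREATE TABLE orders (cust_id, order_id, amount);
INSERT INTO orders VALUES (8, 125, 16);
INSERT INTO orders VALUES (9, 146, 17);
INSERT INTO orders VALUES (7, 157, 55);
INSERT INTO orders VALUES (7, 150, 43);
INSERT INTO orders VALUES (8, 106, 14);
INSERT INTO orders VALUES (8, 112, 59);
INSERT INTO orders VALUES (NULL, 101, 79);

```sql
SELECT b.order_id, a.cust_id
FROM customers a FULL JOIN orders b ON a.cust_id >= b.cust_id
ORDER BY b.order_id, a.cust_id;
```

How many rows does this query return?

13

FULL OUTER JOIN keeps every row from both sides; unmatched rows get NULL for the other side's columns.
Matching on a.cust_id >= b.cust_id. A NULL in a compared column never satisfies the condition.
- a (cust_id=2) has no partner → padded with NULL.
- a (cust_id=7) pairs with 2 row(s) of b.
- a (cust_id=6) has no partner → padded with NULL.
- a (cust_id=5) has no partner → padded with NULL.
- a (cust_id=1) has no partner → padded with NULL.
- a (cust_id=2) has no partner → padded with NULL.
- a (cust_id=1) has no partner → padded with NULL.
- 5 row(s) from b found no a partner → padded with NULL.
Total: 2 matched + 11 padded = 13 rows.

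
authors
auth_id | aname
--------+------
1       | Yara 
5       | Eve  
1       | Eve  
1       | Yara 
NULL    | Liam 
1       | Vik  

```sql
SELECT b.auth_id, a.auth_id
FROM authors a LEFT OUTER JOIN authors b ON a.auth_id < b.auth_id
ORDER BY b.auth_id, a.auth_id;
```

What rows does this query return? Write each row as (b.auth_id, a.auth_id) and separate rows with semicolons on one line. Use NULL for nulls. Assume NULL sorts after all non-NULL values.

LEFT JOIN keeps every row from `authors a`; unmatched rows get NULL for `authors b`'s columns.
Matching on a.auth_id < b.auth_id. A NULL in a compared column never satisfies the condition.
Matched pairs: 4; unmatched a rows kept: 2.

(5, 1); (5, 1); (5, 1); (5, 1); (NULL, 5); (NULL, NULL)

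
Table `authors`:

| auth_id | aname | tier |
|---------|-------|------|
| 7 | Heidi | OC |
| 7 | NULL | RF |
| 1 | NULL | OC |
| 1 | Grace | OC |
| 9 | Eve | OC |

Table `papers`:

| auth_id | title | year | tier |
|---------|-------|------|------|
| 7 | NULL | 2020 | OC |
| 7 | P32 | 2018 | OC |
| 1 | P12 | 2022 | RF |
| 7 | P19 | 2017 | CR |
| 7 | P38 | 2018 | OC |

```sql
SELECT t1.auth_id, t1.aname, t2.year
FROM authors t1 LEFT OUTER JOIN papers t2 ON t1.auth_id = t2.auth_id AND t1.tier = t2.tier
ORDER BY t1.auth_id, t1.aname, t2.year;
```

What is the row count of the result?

7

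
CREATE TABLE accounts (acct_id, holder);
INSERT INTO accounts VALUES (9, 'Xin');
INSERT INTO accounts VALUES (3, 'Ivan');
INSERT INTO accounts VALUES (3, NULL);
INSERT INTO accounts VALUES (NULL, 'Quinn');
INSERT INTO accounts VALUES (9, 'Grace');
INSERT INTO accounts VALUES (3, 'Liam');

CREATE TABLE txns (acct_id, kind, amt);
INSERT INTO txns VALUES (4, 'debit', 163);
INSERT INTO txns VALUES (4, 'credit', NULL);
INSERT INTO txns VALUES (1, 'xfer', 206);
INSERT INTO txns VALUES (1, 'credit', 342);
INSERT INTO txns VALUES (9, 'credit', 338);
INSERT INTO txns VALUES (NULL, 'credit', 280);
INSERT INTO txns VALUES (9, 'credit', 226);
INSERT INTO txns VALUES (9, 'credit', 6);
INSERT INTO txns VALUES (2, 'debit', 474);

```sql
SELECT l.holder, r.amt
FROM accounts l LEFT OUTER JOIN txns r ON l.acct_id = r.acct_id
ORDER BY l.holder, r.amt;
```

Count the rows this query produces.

10

LEFT JOIN keeps every row from `accounts`; unmatched rows get NULL for `txns`'s columns.
Matching on l.acct_id = r.acct_id. A NULL in a compared column never satisfies the condition.
- l[0] acct_id=9 → 3 match(es) in r → 3 row(s).
- l[1] acct_id=3 → no match; kept with NULLs on the r side.
- l[2] acct_id=3 → no match; kept with NULLs on the r side.
- l[3] acct_id=NULL → no match; kept with NULLs on the r side.
- l[4] acct_id=9 → 3 match(es) in r → 3 row(s).
- l[5] acct_id=3 → no match; kept with NULLs on the r side.
Total: 6 matched + 4 padded = 10 rows.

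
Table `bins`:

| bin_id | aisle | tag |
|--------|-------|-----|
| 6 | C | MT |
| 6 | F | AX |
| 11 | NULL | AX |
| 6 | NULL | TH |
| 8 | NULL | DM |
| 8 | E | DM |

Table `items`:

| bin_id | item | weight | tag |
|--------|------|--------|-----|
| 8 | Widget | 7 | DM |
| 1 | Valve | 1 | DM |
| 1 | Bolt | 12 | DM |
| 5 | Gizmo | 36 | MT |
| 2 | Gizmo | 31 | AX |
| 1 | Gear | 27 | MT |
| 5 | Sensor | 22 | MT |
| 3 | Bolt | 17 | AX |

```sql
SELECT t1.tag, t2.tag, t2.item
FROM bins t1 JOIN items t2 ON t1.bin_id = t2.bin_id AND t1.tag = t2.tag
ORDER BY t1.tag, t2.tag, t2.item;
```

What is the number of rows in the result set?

INNER JOIN keeps only pairs where the ON condition holds.
Matching on t1.bin_id = t2.bin_id AND t1.tag = t2.tag.
- t1 (bin_id=6, tag=MT) has no partner → excluded.
- t1 (bin_id=6, tag=AX) has no partner → excluded.
- t1 (bin_id=11, tag=AX) has no partner → excluded.
- t1 (bin_id=6, tag=TH) has no partner → excluded.
- t1 (bin_id=8, tag=DM) pairs with 1 row(s) of t2.
- t1 (bin_id=8, tag=DM) pairs with 1 row(s) of t2.
Total: 2 rows.

2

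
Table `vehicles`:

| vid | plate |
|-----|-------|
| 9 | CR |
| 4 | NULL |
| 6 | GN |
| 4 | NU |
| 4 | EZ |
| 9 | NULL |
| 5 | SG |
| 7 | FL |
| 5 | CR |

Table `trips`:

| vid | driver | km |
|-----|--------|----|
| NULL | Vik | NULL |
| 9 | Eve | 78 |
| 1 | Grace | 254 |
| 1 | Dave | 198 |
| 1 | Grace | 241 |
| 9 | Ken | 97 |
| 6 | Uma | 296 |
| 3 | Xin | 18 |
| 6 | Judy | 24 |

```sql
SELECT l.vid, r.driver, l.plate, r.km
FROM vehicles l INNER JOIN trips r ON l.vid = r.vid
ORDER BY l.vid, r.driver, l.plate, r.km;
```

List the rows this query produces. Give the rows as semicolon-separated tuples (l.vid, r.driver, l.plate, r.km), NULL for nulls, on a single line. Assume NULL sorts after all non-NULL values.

(6, Judy, GN, 24); (6, Uma, GN, 296); (9, Eve, CR, 78); (9, Eve, NULL, 78); (9, Ken, CR, 97); (9, Ken, NULL, 97)

INNER JOIN keeps only pairs where the ON condition holds.
Matching on l.vid = r.vid. A NULL in a compared column never satisfies the condition.
- l[0] vid=9 → 2 match(es) in r → 2 row(s).
- l[1] vid=4 → no match; dropped.
- l[2] vid=6 → 2 match(es) in r → 2 row(s).
- l[3] vid=4 → no match; dropped.
- l[4] vid=4 → no match; dropped.
- l[5] vid=9 → 2 match(es) in r → 2 row(s).
- l[6] vid=5 → no match; dropped.
- l[7] vid=7 → no match; dropped.
- l[8] vid=5 → no match; dropped.
After projecting and ordering:
l.vid | r.driver | l.plate | r.km
6 | Judy | GN | 24
6 | Uma | GN | 296
9 | Eve | CR | 78
9 | Eve | NULL | 78
9 | Ken | CR | 97
9 | Ken | NULL | 97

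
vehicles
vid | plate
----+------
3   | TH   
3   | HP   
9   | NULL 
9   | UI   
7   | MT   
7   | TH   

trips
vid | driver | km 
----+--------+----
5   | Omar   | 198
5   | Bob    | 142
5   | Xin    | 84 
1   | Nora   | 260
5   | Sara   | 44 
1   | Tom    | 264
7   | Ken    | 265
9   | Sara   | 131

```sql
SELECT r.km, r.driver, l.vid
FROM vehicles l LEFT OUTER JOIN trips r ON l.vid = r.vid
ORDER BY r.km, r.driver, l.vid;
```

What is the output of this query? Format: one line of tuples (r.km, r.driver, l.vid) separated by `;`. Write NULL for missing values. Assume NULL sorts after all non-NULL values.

(131, Sara, 9); (131, Sara, 9); (265, Ken, 7); (265, Ken, 7); (NULL, NULL, 3); (NULL, NULL, 3)

LEFT JOIN keeps every row from `vehicles`; unmatched rows get NULL for `trips`'s columns.
Matching on l.vid = r.vid.
- l row (vid=3): no match → kept, r columns NULL.
- l row (vid=3): no match → kept, r columns NULL.
- l row (vid=9): matches 1 r row(s) → 1 output row(s).
- l row (vid=9): matches 1 r row(s) → 1 output row(s).
- l row (vid=7): matches 1 r row(s) → 1 output row(s).
- l row (vid=7): matches 1 r row(s) → 1 output row(s).
After projecting and ordering:
r.km | r.driver | l.vid
131 | Sara | 9
131 | Sara | 9
265 | Ken | 7
265 | Ken | 7
NULL | NULL | 3
NULL | NULL | 3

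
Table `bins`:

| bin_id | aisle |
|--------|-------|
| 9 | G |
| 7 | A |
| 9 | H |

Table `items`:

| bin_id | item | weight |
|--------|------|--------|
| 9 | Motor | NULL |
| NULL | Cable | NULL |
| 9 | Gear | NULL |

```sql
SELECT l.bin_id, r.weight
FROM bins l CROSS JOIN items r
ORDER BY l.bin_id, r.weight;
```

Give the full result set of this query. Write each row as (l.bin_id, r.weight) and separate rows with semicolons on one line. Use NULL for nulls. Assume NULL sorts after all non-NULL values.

CROSS JOIN pairs every row of `bins` with every row of `items`: 3 × 3 = 9 rows.

(7, NULL); (7, NULL); (7, NULL); (9, NULL); (9, NULL); (9, NULL); (9, NULL); (9, NULL); (9, NULL)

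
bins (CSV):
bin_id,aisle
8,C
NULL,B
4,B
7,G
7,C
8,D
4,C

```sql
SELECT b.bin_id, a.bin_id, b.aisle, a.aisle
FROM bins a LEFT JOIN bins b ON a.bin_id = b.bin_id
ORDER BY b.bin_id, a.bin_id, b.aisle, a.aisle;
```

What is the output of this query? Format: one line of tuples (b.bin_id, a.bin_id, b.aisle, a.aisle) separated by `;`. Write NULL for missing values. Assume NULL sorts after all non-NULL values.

LEFT JOIN keeps every row from `bins a`; unmatched rows get NULL for `bins b`'s columns.
Matching on a.bin_id = b.bin_id. A NULL in a compared column never satisfies the condition.
- a row (bin_id=8): matches 2 b row(s) → 2 output row(s).
- a row (bin_id=NULL): no match → kept, b columns NULL.
- a row (bin_id=4): matches 2 b row(s) → 2 output row(s).
- a row (bin_id=7): matches 2 b row(s) → 2 output row(s).
- a row (bin_id=7): matches 2 b row(s) → 2 output row(s).
- a row (bin_id=8): matches 2 b row(s) → 2 output row(s).
- a row (bin_id=4): matches 2 b row(s) → 2 output row(s).

(4, 4, B, B); (4, 4, B, C); (4, 4, C, B); (4, 4, C, C); (7, 7, C, C); (7, 7, C, G); (7, 7, G, C); (7, 7, G, G); (8, 8, C, C); (8, 8, C, D); (8, 8, D, C); (8, 8, D, D); (NULL, NULL, NULL, B)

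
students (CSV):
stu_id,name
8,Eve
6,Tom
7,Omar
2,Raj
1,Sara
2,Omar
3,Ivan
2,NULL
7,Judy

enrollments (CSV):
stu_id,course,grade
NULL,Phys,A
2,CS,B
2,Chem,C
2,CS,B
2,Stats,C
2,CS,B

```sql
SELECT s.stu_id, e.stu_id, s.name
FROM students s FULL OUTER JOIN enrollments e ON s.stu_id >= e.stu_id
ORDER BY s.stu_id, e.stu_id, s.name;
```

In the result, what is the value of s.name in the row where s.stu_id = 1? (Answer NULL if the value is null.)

FULL OUTER JOIN keeps every row from both sides; unmatched rows get NULL for the other side's columns.
Matching on s.stu_id >= e.stu_id. A NULL in a compared column never satisfies the condition.
- stu_id=8: 5 matching e row(s), so 5 row(s) emitted.
- stu_id=6: 5 matching e row(s), so 5 row(s) emitted.
- stu_id=7: 5 matching e row(s), so 5 row(s) emitted.
- stu_id=2: 5 matching e row(s), so 5 row(s) emitted.
- stu_id=1: no e row matches, row kept with e columns NULL.
- stu_id=2: 5 matching e row(s), so 5 row(s) emitted.
- stu_id=3: 5 matching e row(s), so 5 row(s) emitted.
- stu_id=2: 5 matching e row(s), so 5 row(s) emitted.
- stu_id=7: 5 matching e row(s), so 5 row(s) emitted.
- plus 1 unmatched e row(s), each kept with NULL s columns.

Sara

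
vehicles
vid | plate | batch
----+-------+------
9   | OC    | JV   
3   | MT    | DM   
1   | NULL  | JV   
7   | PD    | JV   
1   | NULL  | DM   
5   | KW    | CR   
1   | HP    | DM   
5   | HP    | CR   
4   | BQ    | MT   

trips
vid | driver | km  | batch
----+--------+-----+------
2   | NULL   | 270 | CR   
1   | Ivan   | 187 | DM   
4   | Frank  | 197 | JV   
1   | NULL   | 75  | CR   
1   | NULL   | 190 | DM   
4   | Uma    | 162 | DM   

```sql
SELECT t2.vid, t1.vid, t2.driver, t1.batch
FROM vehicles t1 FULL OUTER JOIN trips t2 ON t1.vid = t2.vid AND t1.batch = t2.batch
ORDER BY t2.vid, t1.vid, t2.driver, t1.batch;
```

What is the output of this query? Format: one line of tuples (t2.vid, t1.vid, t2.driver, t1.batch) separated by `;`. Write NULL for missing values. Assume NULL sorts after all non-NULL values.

(1, 1, Ivan, DM); (1, 1, Ivan, DM); (1, 1, NULL, DM); (1, 1, NULL, DM); (1, NULL, NULL, NULL); (2, NULL, NULL, NULL); (4, NULL, Frank, NULL); (4, NULL, Uma, NULL); (NULL, 1, NULL, JV); (NULL, 3, NULL, DM); (NULL, 4, NULL, MT); (NULL, 5, NULL, CR); (NULL, 5, NULL, CR); (NULL, 7, NULL, JV); (NULL, 9, NULL, JV)

FULL OUTER JOIN keeps every row from both sides; unmatched rows get NULL for the other side's columns.
Matching on t1.vid = t2.vid AND t1.batch = t2.batch.
- t1 (vid=9, batch=JV) has no partner → padded with NULL.
- t1 (vid=3, batch=DM) has no partner → padded with NULL.
- t1 (vid=1, batch=JV) has no partner → padded with NULL.
- t1 (vid=7, batch=JV) has no partner → padded with NULL.
- t1 (vid=1, batch=DM) pairs with 2 row(s) of t2.
- t1 (vid=5, batch=CR) has no partner → padded with NULL.
- t1 (vid=1, batch=DM) pairs with 2 row(s) of t2.
- t1 (vid=5, batch=CR) has no partner → padded with NULL.
- t1 (vid=4, batch=MT) has no partner → padded with NULL.
- 4 row(s) from t2 found no t1 partner → padded with NULL.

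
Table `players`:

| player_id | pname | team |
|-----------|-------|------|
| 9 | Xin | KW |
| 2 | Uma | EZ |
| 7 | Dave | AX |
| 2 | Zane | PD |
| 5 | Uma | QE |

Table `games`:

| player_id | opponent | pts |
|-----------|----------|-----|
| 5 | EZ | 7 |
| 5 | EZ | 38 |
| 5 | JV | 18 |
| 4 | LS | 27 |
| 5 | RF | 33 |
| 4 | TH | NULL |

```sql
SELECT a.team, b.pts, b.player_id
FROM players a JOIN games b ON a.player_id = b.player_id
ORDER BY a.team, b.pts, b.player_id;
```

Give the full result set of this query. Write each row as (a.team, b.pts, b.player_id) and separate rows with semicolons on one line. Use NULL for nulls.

(QE, 7, 5); (QE, 18, 5); (QE, 33, 5); (QE, 38, 5)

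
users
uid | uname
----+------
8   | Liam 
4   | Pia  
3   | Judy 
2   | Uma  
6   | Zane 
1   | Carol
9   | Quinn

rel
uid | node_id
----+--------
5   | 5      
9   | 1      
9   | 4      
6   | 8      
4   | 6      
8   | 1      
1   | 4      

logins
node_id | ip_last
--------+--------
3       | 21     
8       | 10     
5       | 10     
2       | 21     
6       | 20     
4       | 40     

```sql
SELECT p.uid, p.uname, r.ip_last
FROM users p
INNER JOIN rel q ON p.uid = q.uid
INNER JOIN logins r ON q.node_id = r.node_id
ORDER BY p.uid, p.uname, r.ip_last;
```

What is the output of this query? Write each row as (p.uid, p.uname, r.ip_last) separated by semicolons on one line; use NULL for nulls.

Step 1 — p INNER JOIN q on uid → 6 row(s).
Then INNER JOIN `logins r` on node_id: keep only rows whose q.node_id appears in r.

(1, Carol, 40); (4, Pia, 20); (6, Zane, 10); (9, Quinn, 40)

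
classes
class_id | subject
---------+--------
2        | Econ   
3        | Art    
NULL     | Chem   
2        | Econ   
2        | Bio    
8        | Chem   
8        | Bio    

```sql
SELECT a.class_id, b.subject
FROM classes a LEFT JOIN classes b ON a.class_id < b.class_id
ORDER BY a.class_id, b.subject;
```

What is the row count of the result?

14

LEFT JOIN keeps every row from `classes a`; unmatched rows get NULL for `classes b`'s columns.
Matching on a.class_id < b.class_id. A NULL in a compared column never satisfies the condition.
- class_id=2: 3 matching b row(s), so 3 row(s) emitted.
- class_id=3: 2 matching b row(s), so 2 row(s) emitted.
- class_id=NULL: no b row matches, row kept with b columns NULL.
- class_id=2: 3 matching b row(s), so 3 row(s) emitted.
- class_id=2: 3 matching b row(s), so 3 row(s) emitted.
- class_id=8: no b row matches, row kept with b columns NULL.
- class_id=8: no b row matches, row kept with b columns NULL.
Total: 11 matched + 3 padded = 14 rows.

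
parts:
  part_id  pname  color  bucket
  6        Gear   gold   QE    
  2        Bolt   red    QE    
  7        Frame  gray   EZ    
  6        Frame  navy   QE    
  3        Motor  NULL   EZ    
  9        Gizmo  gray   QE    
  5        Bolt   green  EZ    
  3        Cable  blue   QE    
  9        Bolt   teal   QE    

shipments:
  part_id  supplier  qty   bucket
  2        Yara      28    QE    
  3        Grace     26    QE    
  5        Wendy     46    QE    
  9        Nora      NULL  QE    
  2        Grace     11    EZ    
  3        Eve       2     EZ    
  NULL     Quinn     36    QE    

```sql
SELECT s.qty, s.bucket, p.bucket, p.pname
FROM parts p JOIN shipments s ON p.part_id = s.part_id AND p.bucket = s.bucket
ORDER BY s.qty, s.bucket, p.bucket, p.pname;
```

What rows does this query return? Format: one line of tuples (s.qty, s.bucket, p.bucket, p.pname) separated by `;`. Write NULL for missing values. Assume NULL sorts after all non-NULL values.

INNER JOIN keeps only pairs where the ON condition holds.
Matching on p.part_id = s.part_id AND p.bucket = s.bucket. A NULL in a compared column never satisfies the condition.
Matched pairs: 5.

(2, EZ, EZ, Motor); (26, QE, QE, Cable); (28, QE, QE, Bolt); (NULL, QE, QE, Bolt); (NULL, QE, QE, Gizmo)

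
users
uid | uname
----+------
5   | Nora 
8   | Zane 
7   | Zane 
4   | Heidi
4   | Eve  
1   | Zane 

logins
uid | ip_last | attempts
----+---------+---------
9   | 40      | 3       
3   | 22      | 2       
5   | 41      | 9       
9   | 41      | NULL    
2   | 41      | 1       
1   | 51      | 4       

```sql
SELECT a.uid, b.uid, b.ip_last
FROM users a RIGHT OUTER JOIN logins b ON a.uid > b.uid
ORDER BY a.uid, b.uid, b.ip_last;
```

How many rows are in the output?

19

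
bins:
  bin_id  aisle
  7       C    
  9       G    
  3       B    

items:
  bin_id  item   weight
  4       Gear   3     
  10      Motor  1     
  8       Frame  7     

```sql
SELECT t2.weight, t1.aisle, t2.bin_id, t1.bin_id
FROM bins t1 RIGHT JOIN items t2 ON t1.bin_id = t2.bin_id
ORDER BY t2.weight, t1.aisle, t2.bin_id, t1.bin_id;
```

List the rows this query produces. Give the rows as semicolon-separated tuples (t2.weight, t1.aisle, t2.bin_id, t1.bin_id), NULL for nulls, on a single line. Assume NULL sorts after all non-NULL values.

RIGHT JOIN keeps every row from `items`; unmatched rows get NULL for `bins`'s columns.
Matching on t1.bin_id = t2.bin_id.
- t1 row (bin_id=7): no match.
- t1 row (bin_id=9): no match.
- t1 row (bin_id=3): no match.
- 3 t2 row(s) had no t1 match → kept, t1 columns NULL.
After projecting and ordering:
t2.weight | t1.aisle | t2.bin_id | t1.bin_id
1 | NULL | 10 | NULL
3 | NULL | 4 | NULL
7 | NULL | 8 | NULL

(1, NULL, 10, NULL); (3, NULL, 4, NULL); (7, NULL, 8, NULL)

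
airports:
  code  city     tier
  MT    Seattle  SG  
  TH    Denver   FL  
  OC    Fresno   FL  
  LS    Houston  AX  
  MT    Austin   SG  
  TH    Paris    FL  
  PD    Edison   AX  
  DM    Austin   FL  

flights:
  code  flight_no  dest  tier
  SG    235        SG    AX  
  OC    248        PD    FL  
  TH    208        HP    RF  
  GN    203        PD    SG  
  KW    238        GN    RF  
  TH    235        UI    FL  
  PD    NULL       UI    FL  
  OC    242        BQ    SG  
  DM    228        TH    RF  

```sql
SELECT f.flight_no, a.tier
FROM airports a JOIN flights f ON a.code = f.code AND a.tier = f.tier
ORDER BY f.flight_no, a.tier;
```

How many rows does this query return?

3

INNER JOIN keeps only pairs where the ON condition holds.
Matching on a.code = f.code AND a.tier = f.tier.
- code=MT, tier=SG: no matching f row, dropped.
- code=TH, tier=FL: 1 matching f row(s), so 1 row(s) emitted.
- code=OC, tier=FL: 1 matching f row(s), so 1 row(s) emitted.
- code=LS, tier=AX: no matching f row, dropped.
- code=MT, tier=SG: no matching f row, dropped.
- code=TH, tier=FL: 1 matching f row(s), so 1 row(s) emitted.
- code=PD, tier=AX: no matching f row, dropped.
- code=DM, tier=FL: no matching f row, dropped.
Total: 3 rows.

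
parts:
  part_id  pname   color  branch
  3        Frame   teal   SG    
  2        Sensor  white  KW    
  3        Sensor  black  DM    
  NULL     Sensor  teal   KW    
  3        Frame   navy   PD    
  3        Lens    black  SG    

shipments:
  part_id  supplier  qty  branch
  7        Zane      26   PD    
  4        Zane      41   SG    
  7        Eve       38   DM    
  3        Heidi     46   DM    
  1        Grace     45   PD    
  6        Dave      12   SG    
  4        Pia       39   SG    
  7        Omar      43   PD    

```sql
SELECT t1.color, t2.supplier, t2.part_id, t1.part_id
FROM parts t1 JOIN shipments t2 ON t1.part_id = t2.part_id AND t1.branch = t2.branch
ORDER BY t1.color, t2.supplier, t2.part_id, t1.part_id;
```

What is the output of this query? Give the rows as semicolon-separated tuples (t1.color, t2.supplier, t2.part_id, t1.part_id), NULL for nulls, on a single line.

INNER JOIN keeps only pairs where the ON condition holds.
Matching on t1.part_id = t2.part_id AND t1.branch = t2.branch. A NULL in a compared column never satisfies the condition.
Matched pairs: 1.

(black, Heidi, 3, 3)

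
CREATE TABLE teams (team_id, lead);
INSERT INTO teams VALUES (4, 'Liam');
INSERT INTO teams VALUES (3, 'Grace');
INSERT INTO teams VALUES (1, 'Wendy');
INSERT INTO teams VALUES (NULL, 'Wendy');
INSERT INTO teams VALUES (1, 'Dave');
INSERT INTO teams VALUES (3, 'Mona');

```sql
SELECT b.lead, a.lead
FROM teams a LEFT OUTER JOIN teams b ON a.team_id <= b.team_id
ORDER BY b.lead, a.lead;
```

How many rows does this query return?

18

LEFT JOIN keeps every row from `teams a`; unmatched rows get NULL for `teams b`'s columns.
Matching on a.team_id <= b.team_id. A NULL in a compared column never satisfies the condition.
- a (team_id=4) pairs with 1 row(s) of b.
- a (team_id=3) pairs with 3 row(s) of b.
- a (team_id=1) pairs with 5 row(s) of b.
- a (team_id=NULL) has no partner → padded with NULL.
- a (team_id=1) pairs with 5 row(s) of b.
- a (team_id=3) pairs with 3 row(s) of b.
Total: 17 matched + 1 padded = 18 rows.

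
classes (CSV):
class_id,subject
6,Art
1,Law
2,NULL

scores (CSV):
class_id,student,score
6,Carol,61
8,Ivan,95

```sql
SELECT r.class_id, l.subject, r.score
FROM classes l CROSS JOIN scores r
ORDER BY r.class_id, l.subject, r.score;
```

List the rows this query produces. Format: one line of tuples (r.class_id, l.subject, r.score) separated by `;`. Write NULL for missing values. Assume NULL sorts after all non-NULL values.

(6, Art, 61); (6, Law, 61); (6, NULL, 61); (8, Art, 95); (8, Law, 95); (8, NULL, 95)

CROSS JOIN pairs every row of `classes` with every row of `scores`: 3 × 2 = 6 rows.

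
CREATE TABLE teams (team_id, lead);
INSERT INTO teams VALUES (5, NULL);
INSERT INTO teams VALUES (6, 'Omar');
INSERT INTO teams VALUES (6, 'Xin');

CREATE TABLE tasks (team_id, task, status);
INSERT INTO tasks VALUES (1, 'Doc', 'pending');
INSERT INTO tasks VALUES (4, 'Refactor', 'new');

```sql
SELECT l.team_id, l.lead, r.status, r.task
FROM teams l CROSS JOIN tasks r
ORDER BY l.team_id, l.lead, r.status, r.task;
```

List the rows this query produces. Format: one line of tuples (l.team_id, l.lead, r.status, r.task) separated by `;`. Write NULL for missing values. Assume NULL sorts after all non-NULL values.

(5, NULL, new, Refactor); (5, NULL, pending, Doc); (6, Omar, new, Refactor); (6, Omar, pending, Doc); (6, Xin, new, Refactor); (6, Xin, pending, Doc)

CROSS JOIN pairs every row of `teams` with every row of `tasks`: 3 × 2 = 6 rows.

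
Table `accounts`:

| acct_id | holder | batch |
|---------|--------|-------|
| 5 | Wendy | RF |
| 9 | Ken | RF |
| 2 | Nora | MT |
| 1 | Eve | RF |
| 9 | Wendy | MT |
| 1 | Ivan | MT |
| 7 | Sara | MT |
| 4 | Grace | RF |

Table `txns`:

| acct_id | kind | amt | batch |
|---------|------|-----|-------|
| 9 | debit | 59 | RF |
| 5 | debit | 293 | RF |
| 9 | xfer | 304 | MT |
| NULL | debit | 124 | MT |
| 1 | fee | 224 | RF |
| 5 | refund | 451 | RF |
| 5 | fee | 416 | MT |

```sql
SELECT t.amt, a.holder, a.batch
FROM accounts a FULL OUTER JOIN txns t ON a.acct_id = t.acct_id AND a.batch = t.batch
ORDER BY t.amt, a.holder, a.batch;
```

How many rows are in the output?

11

FULL OUTER JOIN keeps every row from both sides; unmatched rows get NULL for the other side's columns.
Matching on a.acct_id = t.acct_id AND a.batch = t.batch. A NULL in a compared column never satisfies the condition.
Matched pairs: 5; unmatched a rows kept: 4; unmatched t rows kept: 2.
Total: 5 matched + 6 padded = 11 rows.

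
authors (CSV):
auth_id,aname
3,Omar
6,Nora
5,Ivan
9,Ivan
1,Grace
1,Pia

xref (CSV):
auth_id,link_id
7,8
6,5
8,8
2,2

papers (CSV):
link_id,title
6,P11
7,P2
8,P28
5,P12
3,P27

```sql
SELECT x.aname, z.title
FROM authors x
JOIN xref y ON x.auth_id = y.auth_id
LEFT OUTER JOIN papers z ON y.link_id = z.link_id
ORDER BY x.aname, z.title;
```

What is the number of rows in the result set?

1

Joins associate left-to-right: authors INNER JOIN xref on auth_id gives 1 intermediate row(s).
Then LEFT JOIN `papers z` on link_id: each of those 1 rows is kept; rows whose y.link_id has no match in z get NULL for z's columns.
Result: 1 row(s).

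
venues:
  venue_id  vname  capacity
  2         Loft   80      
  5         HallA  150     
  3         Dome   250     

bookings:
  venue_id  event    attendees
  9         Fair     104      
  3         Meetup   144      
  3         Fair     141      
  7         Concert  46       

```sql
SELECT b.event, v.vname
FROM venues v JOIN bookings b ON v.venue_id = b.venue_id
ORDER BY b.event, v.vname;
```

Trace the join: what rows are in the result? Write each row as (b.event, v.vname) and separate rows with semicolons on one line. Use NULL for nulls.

INNER JOIN keeps only pairs where the ON condition holds.
Matching on v.venue_id = b.venue_id.
- venue_id=2: no matching b row, dropped.
- venue_id=5: no matching b row, dropped.
- venue_id=3: 2 matching b row(s), so 2 row(s) emitted.
After projecting and ordering:
b.event | v.vname
Fair | Dome
Meetup | Dome

(Fair, Dome); (Meetup, Dome)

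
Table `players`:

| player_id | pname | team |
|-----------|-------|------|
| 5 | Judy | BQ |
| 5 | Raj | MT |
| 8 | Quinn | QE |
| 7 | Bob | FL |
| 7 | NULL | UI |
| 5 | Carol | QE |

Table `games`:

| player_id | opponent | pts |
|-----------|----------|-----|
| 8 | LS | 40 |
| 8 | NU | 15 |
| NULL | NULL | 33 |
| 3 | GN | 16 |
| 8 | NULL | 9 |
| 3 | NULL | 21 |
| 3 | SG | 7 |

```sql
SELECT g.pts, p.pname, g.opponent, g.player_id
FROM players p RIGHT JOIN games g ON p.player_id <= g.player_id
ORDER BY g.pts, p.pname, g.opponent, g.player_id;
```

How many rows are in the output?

RIGHT JOIN keeps every row from `games`; unmatched rows get NULL for `players`'s columns.
Matching on p.player_id <= g.player_id. A NULL in a compared column never satisfies the condition.
- player_id=5: 3 matching g row(s), so 3 row(s) emitted.
- player_id=5: 3 matching g row(s), so 3 row(s) emitted.
- player_id=8: 3 matching g row(s), so 3 row(s) emitted.
- player_id=7: 3 matching g row(s), so 3 row(s) emitted.
- player_id=7: 3 matching g row(s), so 3 row(s) emitted.
- player_id=5: 3 matching g row(s), so 3 row(s) emitted.
- 4 g row(s) had no p match → kept, p columns NULL.
Total: 18 matched + 4 padded = 22 rows.

22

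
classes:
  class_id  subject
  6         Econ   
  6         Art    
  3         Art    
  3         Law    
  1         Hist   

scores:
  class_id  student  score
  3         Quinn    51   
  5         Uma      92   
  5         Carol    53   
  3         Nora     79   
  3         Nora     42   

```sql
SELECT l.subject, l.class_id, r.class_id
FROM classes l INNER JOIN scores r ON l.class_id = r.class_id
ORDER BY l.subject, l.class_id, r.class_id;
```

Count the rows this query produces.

6

INNER JOIN keeps only pairs where the ON condition holds.
Matching on l.class_id = r.class_id.
- l (class_id=6) has no partner → excluded.
- l (class_id=6) has no partner → excluded.
- l (class_id=3) pairs with 3 row(s) of r.
- l (class_id=3) pairs with 3 row(s) of r.
- l (class_id=1) has no partner → excluded.
Total: 6 rows.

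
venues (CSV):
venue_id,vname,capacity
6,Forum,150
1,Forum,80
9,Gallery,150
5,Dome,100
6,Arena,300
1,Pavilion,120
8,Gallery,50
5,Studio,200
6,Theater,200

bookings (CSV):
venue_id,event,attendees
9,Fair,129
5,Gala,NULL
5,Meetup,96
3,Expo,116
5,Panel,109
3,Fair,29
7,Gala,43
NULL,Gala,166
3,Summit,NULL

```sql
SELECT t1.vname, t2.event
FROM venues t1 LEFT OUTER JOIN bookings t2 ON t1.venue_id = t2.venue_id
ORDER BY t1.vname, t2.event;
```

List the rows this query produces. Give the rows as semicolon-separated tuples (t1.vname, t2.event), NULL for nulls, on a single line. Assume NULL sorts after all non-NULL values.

(Arena, NULL); (Dome, Gala); (Dome, Meetup); (Dome, Panel); (Forum, NULL); (Forum, NULL); (Gallery, Fair); (Gallery, NULL); (Pavilion, NULL); (Studio, Gala); (Studio, Meetup); (Studio, Panel); (Theater, NULL)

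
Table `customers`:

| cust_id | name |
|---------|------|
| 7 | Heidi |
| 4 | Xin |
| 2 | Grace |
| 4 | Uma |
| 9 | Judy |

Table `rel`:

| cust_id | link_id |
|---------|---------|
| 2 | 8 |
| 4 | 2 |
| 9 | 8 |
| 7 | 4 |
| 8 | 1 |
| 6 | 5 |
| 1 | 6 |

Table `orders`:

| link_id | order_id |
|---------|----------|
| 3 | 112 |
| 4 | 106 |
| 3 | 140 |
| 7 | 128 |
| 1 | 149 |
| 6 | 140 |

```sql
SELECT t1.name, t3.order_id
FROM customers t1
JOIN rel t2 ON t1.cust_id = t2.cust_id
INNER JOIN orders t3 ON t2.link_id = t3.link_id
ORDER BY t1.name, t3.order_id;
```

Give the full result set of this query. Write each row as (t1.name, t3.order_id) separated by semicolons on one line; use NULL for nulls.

(Heidi, 106)

Step 1 — t1 INNER JOIN t2 on cust_id → 5 row(s).
Then INNER JOIN `orders t3` on link_id: keep only rows whose t2.link_id appears in t3.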